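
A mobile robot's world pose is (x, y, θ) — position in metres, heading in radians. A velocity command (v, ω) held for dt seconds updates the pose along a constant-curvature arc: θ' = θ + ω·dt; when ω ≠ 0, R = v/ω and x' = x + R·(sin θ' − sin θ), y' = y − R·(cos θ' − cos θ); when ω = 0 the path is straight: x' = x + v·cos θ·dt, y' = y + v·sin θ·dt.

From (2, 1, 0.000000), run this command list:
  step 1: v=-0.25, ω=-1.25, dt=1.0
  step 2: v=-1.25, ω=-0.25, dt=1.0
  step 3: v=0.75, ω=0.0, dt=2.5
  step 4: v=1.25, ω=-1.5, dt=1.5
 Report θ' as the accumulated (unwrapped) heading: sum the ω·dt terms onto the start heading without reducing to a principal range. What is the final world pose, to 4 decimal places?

(0.3927, -0.2532, -3.7500)

step 1: θ'=-1.2500 (R=0.2000) → pose (1.8102, 1.1369, -1.2500)
step 2: θ'=-1.5000 (R=5.0000) → pose (1.5677, 2.3599, -1.5000)
step 3: θ'=-1.5000 (straight) → pose (1.7003, 0.4896, -1.5000)
step 4: θ'=-3.7500 (R=-0.8333) → pose (0.3927, -0.2532, -3.7500)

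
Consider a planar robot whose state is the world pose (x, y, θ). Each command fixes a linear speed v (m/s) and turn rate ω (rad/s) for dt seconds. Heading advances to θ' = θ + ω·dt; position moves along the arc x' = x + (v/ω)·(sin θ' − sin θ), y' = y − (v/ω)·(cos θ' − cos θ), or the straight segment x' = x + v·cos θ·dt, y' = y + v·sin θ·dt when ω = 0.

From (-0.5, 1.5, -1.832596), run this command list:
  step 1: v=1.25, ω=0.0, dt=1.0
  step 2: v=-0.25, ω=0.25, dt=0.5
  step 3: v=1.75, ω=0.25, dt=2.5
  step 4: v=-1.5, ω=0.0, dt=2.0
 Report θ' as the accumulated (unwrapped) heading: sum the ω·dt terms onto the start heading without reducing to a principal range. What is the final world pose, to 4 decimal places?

(-1.4536, -1.1733, -1.0826)

step 1: θ'=-1.8326 (straight) → pose (-0.8235, 0.2926, -1.8326)
step 2: θ'=-1.7076 (R=-1.0000) → pose (-0.7988, 0.4150, -1.7076)
step 3: θ'=-1.0826 (R=7.0000) → pose (-0.0464, -3.8228, -1.0826)
step 4: θ'=-1.0826 (straight) → pose (-1.4536, -1.1733, -1.0826)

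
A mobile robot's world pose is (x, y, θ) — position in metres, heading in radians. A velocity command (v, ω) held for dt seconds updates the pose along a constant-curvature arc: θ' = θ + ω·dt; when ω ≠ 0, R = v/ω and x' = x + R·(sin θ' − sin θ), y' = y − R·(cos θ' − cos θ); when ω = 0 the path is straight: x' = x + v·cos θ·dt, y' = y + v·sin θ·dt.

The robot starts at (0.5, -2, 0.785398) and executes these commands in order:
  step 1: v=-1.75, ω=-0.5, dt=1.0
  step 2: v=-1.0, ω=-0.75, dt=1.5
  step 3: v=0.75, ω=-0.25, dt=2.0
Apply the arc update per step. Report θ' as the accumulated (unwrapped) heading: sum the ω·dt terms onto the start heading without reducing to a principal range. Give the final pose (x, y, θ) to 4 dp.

(-1.6703, -3.8104, -1.3396)

step 1: θ'=0.2854 (R=3.5000) → pose (-0.9895, -2.8835, 0.2854)
step 2: θ'=-0.8396 (R=1.3333) → pose (-2.3574, -2.4945, -0.8396)
step 3: θ'=-1.3396 (R=-3.0000) → pose (-1.6703, -3.8104, -1.3396)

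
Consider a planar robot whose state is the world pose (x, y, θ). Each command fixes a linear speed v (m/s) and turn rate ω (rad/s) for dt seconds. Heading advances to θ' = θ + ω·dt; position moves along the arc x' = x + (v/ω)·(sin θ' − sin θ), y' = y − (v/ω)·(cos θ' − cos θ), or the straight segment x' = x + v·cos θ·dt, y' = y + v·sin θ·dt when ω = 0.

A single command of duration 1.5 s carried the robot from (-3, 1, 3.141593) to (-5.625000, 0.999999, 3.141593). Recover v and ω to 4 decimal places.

Δθ = 3.141593 − 3.141593 = 0.000000
ω = Δθ/dt = 0.000000/1.5 = 0.0000
ω = 0 → v = (Δx·cos θ + Δy·sin θ)/dt = 1.7500

v = 1.7500, ω = 0.0000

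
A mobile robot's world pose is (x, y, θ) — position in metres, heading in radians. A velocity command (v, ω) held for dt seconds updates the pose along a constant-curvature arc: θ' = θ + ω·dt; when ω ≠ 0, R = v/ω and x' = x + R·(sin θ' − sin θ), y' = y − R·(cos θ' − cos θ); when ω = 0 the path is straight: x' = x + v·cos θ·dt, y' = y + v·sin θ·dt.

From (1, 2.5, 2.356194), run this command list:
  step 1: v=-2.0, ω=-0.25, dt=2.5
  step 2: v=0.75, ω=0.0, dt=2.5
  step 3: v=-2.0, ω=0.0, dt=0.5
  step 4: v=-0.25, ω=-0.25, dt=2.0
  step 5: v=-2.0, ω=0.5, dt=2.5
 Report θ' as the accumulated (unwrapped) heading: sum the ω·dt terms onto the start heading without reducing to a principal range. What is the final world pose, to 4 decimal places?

step 1: θ'=1.7312 (R=8.0000) → pose (3.2405, -1.8792, 1.7312)
step 2: θ'=1.7312 (straight) → pose (2.9410, -0.0282, 1.7312)
step 3: θ'=1.7312 (straight) → pose (3.1007, -1.0154, 1.7312)
step 4: θ'=1.2312 (R=1.0000) → pose (3.0564, -1.5082, 1.2312)
step 5: θ'=2.4812 (R=-4.0000) → pose (4.3743, -5.9997, 2.4812)

(4.3743, -5.9997, 2.4812)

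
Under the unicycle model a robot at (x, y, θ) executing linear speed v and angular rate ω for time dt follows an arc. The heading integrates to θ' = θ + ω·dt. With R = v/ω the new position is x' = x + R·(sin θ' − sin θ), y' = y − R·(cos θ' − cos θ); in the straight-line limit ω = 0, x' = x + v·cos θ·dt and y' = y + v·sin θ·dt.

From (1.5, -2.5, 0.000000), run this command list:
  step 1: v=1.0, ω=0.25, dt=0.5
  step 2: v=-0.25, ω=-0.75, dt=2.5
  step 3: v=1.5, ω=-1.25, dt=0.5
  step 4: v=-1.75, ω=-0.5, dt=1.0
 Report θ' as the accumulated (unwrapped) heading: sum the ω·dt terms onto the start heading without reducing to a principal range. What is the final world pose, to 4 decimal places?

step 1: θ'=0.1250 (R=4.0000) → pose (1.9987, -2.4688, 0.1250)
step 2: θ'=-1.7500 (R=0.3333) → pose (1.6291, -2.0786, -1.7500)
step 3: θ'=-2.3750 (R=-1.2000) → pose (1.2808, -2.7291, -2.3750)
step 4: θ'=-2.8750 (R=3.5000) → pose (2.7866, -1.8737, -2.8750)

(2.7866, -1.8737, -2.8750)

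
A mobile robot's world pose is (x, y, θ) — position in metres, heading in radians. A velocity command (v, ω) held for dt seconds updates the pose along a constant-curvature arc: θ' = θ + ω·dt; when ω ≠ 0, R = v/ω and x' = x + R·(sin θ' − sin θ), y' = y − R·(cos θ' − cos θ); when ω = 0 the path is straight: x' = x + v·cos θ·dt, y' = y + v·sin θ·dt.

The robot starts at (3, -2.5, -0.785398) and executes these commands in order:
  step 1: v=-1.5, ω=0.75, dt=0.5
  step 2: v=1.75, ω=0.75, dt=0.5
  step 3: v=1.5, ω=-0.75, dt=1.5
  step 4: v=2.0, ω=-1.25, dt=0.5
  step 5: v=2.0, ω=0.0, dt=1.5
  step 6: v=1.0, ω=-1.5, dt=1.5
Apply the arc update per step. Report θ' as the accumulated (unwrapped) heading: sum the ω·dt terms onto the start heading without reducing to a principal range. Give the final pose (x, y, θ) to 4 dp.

step 1: θ'=-0.4104 (R=-2.0000) → pose (2.3837, -2.0803, -0.4104)
step 2: θ'=-0.0354 (R=2.3333) → pose (3.2321, -2.2726, -0.0354)
step 3: θ'=-1.1604 (R=-2.0000) → pose (4.9952, -3.4734, -1.1604)
step 4: θ'=-1.7854 (R=-1.6000) → pose (5.0914, -4.4525, -1.7854)
step 5: θ'=-1.7854 (straight) → pose (4.4525, -7.3837, -1.7854)
step 6: θ'=-4.0354 (R=-0.6667) → pose (3.2815, -7.6593, -4.0354)

(3.2815, -7.6593, -4.0354)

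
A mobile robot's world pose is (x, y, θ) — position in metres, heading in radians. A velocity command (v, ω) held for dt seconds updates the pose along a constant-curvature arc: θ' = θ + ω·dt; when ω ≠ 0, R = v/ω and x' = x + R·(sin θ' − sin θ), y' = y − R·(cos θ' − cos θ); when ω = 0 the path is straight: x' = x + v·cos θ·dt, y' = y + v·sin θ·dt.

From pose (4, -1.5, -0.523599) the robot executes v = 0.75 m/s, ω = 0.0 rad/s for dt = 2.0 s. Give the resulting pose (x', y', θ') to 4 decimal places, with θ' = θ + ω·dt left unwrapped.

(5.2990, -2.2500, -0.5236)

θ' = -0.5236 + 0.0·2.0 = -0.5236
ω = 0 → straight: x' = 4 + 0.75·cos(-0.5236)·2.0 = 5.2990
y' = -1.5 + 0.75·sin(-0.5236)·2.0 = -2.2500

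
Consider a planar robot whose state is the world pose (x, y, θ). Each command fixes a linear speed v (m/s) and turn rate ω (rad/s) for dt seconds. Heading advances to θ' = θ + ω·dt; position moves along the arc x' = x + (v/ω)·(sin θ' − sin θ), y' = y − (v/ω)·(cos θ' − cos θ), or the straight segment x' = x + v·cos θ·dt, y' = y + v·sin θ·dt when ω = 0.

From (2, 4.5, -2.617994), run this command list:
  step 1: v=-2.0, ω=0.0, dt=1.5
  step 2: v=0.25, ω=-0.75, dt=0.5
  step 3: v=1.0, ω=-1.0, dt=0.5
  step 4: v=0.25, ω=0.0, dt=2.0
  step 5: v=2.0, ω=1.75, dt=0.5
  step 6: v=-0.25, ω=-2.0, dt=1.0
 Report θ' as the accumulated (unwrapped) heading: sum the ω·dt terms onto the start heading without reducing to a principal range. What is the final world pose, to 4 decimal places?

(2.7412, 6.0015, -4.6180)

step 1: θ'=-2.6180 (straight) → pose (4.5981, 6.0000, -2.6180)
step 2: θ'=-2.9930 (R=-0.3333) → pose (4.4808, 5.9590, -2.9930)
step 3: θ'=-3.4930 (R=-1.0000) → pose (3.9885, 6.0091, -3.4930)
step 4: θ'=-3.4930 (straight) → pose (3.5190, 6.1812, -3.4930)
step 5: θ'=-2.6180 (R=1.1429) → pose (2.5542, 6.0979, -2.6180)
step 6: θ'=-4.6180 (R=0.1250) → pose (2.7412, 6.0015, -4.6180)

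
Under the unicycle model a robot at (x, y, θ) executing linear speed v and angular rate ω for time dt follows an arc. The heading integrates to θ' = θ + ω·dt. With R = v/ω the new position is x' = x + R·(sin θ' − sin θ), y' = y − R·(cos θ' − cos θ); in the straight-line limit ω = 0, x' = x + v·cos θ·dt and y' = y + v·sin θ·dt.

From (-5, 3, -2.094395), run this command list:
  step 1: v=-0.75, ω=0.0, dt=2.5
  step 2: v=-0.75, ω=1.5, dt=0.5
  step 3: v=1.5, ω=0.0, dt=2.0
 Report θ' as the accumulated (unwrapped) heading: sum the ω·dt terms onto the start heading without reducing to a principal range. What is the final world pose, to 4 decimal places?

step 1: θ'=-2.0944 (straight) → pose (-4.0625, 4.6238, -2.0944)
step 2: θ'=-1.3444 (R=-0.5000) → pose (-4.0083, 4.9860, -1.3444)
step 3: θ'=-1.3444 (straight) → pose (-3.3349, 2.0626, -1.3444)

(-3.3349, 2.0626, -1.3444)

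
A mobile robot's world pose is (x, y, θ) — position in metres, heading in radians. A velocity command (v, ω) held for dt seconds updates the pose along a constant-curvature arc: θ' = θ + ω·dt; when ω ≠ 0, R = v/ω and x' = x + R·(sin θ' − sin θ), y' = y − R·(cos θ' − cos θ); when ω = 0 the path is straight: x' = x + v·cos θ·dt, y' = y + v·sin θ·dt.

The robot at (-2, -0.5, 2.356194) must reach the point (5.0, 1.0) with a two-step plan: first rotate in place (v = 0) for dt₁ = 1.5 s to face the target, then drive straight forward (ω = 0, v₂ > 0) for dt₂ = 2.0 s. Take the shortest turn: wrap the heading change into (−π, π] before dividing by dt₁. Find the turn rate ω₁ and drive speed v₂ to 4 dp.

ω₁ = -1.4301, v₂ = 3.5795

heading to target = atan2(1−-0.5, 5−-2) = 0.2111
Δθ = wrap(0.2111 − 2.3562) = -2.1451; ω₁ = Δθ/dt₁ = -1.4301
distance = √((5−-2)² + (1−-0.5)²) = 7.1589; v₂ = distance/dt₂ = 3.5795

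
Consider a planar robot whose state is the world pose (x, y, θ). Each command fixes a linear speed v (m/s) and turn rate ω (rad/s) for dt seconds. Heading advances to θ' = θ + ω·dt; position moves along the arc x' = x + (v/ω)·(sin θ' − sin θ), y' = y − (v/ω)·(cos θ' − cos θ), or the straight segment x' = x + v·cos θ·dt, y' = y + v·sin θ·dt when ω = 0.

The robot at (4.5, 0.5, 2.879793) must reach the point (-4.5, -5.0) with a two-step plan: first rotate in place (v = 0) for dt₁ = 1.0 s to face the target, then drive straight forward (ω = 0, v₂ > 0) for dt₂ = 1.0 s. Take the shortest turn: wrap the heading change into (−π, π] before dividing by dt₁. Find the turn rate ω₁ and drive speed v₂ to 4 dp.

heading to target = atan2(-5−0.5, -4.5−4.5) = -2.5930
Δθ = wrap(-2.5930 − 2.8798) = 0.8103; ω₁ = Δθ/dt₁ = 0.8103
distance = √((-4.5−4.5)² + (-5−0.5)²) = 10.5475; v₂ = distance/dt₂ = 10.5475

ω₁ = 0.8103, v₂ = 10.5475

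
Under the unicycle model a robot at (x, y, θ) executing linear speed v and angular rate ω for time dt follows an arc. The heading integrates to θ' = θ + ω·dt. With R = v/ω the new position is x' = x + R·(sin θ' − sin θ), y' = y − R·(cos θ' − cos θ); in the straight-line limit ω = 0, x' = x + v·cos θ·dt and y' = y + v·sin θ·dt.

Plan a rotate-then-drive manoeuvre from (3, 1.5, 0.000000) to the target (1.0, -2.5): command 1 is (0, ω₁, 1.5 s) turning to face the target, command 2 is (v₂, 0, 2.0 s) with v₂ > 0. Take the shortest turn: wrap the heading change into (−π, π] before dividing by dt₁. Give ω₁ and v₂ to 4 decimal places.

ω₁ = -1.3563, v₂ = 2.2361

heading to target = atan2(-2.5−1.5, 1−3) = -2.0344
Δθ = wrap(-2.0344 − 0.0000) = -2.0344; ω₁ = Δθ/dt₁ = -1.3563
distance = √((1−3)² + (-2.5−1.5)²) = 4.4721; v₂ = distance/dt₂ = 2.2361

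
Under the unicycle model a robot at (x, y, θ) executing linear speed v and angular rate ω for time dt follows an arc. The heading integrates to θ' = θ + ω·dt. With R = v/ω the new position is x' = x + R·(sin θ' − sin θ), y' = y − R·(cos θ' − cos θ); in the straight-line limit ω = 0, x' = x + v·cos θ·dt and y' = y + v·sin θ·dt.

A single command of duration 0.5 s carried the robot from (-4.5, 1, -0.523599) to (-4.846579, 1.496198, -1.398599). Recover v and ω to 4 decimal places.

Δθ = -1.398599 − -0.523599 = -0.875000
ω = Δθ/dt = -0.875000/0.5 = -1.7500
R = −Δy/(cos θ' − cos θ) = 0.7143
v = R·ω = 0.7143·-1.7500 = -1.2500

v = -1.2500, ω = -1.7500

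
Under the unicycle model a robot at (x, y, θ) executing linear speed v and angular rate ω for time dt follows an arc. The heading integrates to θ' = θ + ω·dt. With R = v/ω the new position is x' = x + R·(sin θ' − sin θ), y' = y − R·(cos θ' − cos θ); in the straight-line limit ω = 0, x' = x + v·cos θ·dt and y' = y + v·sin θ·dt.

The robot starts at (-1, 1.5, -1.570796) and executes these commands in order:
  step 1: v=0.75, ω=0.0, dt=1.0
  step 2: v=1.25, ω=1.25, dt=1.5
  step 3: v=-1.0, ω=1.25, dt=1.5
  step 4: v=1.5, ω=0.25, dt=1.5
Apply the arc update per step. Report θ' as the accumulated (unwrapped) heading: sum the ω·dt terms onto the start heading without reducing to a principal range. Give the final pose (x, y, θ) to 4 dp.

step 1: θ'=-1.5708 (straight) → pose (-1.0000, 0.7500, -1.5708)
step 2: θ'=0.3042 (R=1.0000) → pose (0.2995, -0.2041, 0.3042)
step 3: θ'=2.1792 (R=-0.8000) → pose (-0.1173, -1.4246, 2.1792)
step 4: θ'=2.5542 (R=6.0000) → pose (-1.7155, 0.1404, 2.5542)

(-1.7155, 0.1404, 2.5542)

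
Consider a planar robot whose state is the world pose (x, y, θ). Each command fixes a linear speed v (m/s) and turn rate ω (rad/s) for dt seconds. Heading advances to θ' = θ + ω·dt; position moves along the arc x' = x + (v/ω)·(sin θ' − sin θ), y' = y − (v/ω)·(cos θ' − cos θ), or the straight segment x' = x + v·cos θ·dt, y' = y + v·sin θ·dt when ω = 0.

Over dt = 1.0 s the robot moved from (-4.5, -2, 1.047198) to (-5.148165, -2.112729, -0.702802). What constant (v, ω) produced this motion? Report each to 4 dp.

v = -0.7500, ω = -1.7500

Δθ = -0.702802 − 1.047198 = -1.750000
ω = Δθ/dt = -1.750000/1.0 = -1.7500
R = Δx/(sin θ' − sin θ) = 0.4286
v = R·ω = 0.4286·-1.7500 = -0.7500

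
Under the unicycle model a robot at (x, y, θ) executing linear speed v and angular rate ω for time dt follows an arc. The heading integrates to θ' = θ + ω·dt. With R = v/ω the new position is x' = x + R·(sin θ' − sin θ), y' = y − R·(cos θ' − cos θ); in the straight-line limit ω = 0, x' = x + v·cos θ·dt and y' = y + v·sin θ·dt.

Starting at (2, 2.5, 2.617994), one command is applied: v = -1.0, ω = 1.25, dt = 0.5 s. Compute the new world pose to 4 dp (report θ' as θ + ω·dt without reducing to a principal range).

(2.4810, 2.3969, 3.2430)

θ' = 2.6180 + 1.25·0.5 = 3.2430
R = v/ω = -1.0/1.25 = -0.8000
x' = 2 + -0.8000·(sin 3.2430 − sin 2.6180) = 2.4810
y' = 2.5 − -0.8000·(cos 3.2430 − cos 2.6180) = 2.3969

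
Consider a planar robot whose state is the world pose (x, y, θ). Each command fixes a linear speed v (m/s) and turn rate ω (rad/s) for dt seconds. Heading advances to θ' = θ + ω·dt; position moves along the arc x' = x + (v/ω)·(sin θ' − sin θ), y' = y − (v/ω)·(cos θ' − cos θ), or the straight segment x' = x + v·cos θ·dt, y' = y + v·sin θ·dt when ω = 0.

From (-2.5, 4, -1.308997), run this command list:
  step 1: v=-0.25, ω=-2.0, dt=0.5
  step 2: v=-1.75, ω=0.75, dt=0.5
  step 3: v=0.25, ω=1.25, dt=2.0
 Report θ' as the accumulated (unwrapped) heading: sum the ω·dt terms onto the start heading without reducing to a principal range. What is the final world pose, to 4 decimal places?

(-1.7223, 4.6179, 0.5660)

step 1: θ'=-2.3090 (R=0.1250) → pose (-2.4717, 4.1165, -2.3090)
step 2: θ'=-1.9340 (R=-2.3333) → pose (-2.0165, 4.8577, -1.9340)
step 3: θ'=0.5660 (R=0.2000) → pose (-1.7223, 4.6179, 0.5660)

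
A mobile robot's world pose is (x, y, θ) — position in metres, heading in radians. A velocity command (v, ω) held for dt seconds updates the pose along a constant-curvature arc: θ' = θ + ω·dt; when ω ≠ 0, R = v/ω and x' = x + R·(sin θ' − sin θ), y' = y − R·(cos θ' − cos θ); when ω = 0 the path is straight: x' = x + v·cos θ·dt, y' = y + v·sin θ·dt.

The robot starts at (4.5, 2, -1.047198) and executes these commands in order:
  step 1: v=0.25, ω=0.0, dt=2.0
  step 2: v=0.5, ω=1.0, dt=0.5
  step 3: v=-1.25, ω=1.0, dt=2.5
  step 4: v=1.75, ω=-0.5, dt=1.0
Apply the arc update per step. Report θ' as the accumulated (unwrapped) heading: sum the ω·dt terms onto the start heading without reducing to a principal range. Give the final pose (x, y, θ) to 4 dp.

step 1: θ'=-1.0472 (straight) → pose (4.7500, 1.5670, -1.0472)
step 2: θ'=-0.5472 (R=0.5000) → pose (4.9229, 1.3900, -0.5472)
step 3: θ'=1.9528 (R=-1.2500) → pose (3.1126, -0.1435, 1.9528)
step 4: θ'=1.4528 (R=-3.5000) → pose (2.8846, 1.5733, 1.4528)

(2.8846, 1.5733, 1.4528)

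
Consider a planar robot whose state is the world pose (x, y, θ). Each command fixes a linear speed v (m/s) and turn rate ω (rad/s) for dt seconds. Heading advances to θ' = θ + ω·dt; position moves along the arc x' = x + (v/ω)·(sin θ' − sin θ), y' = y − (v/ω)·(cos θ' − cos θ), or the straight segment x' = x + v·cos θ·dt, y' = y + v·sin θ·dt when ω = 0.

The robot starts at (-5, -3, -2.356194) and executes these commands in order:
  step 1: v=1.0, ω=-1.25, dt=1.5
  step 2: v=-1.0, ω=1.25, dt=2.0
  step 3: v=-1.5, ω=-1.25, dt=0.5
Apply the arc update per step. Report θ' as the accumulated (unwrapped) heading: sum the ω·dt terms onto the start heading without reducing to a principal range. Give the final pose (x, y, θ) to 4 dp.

(-4.4399, -1.9052, -2.3562)

step 1: θ'=-4.2312 (R=-0.8000) → pose (-6.2748, -2.8046, -4.2312)
step 2: θ'=-1.7312 (R=-0.8000) → pose (-4.7760, -2.5621, -1.7312)
step 3: θ'=-2.3562 (R=1.2000) → pose (-4.4399, -1.9052, -2.3562)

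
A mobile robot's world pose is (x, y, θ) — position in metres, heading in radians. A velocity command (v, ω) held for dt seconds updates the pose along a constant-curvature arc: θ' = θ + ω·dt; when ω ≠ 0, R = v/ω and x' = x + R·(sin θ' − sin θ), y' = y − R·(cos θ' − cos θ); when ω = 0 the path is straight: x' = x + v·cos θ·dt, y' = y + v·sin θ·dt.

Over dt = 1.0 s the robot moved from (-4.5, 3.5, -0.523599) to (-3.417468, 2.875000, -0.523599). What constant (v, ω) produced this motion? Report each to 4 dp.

Δθ = -0.523599 − -0.523599 = 0.000000
ω = Δθ/dt = 0.000000/1.0 = 0.0000
ω = 0 → v = (Δx·cos θ + Δy·sin θ)/dt = 1.2500

v = 1.2500, ω = 0.0000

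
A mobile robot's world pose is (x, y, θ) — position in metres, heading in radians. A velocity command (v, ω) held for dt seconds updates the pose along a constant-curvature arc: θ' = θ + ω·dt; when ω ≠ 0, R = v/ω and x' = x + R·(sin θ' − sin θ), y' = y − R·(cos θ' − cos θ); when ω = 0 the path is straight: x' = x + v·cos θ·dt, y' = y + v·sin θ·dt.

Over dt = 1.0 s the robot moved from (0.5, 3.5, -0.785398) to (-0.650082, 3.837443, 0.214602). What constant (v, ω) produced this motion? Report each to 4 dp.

Δθ = 0.214602 − -0.785398 = 1.000000
ω = Δθ/dt = 1.000000/1.0 = 1.0000
R = Δx/(sin θ' − sin θ) = -1.2500
v = R·ω = -1.2500·1.0000 = -1.2500

v = -1.2500, ω = 1.0000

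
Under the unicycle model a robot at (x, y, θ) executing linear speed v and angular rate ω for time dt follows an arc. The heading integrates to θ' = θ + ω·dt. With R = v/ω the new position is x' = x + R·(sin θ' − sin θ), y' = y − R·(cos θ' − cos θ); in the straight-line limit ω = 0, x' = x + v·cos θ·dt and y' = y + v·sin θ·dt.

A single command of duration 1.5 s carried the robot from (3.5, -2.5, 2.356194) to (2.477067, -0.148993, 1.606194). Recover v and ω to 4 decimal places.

v = 1.7500, ω = -0.5000

Δθ = 1.606194 − 2.356194 = -0.750000
ω = Δθ/dt = -0.750000/1.5 = -0.5000
R = −Δy/(cos θ' − cos θ) = -3.5000
v = R·ω = -3.5000·-0.5000 = 1.7500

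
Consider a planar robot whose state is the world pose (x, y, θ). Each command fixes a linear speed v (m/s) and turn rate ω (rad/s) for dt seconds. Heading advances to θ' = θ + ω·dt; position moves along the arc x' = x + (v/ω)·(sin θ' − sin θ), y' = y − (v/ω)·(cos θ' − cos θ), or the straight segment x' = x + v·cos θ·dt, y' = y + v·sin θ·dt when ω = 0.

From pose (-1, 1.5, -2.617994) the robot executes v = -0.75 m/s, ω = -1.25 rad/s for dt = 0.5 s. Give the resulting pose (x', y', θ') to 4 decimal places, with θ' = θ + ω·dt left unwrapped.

θ' = -2.6180 + -1.25·0.5 = -3.2430
R = v/ω = -0.75/-1.25 = 0.6000
x' = -1 + 0.6000·(sin -3.2430 − sin -2.6180) = -0.6393
y' = 1.5 − 0.6000·(cos -3.2430 − cos -2.6180) = 1.5773

(-0.6393, 1.5773, -3.2430)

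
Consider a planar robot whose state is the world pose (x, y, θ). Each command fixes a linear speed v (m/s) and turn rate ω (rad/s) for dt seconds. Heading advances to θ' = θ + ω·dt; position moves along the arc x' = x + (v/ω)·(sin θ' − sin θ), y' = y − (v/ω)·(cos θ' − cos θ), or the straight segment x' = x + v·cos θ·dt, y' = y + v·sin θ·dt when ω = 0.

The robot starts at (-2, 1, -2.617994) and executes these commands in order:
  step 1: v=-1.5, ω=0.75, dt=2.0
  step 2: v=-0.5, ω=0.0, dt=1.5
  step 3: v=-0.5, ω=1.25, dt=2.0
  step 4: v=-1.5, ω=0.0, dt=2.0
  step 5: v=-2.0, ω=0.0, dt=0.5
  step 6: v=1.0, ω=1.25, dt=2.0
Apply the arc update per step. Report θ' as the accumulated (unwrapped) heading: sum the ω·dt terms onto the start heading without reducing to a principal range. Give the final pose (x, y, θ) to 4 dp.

(-4.3584, 0.9933, 3.8820)

step 1: θ'=-1.1180 (R=-2.0000) → pose (-1.2016, 3.6070, -1.1180)
step 2: θ'=-1.1180 (straight) → pose (-1.5297, 4.2814, -1.1180)
step 3: θ'=1.3820 (R=-0.4000) → pose (-2.2822, 4.1815, 1.3820)
step 4: θ'=1.3820 (straight) → pose (-2.8453, 1.2348, 1.3820)
step 5: θ'=1.3820 (straight) → pose (-3.0329, 0.2526, 1.3820)
step 6: θ'=3.8820 (R=0.8000) → pose (-4.3584, 0.9933, 3.8820)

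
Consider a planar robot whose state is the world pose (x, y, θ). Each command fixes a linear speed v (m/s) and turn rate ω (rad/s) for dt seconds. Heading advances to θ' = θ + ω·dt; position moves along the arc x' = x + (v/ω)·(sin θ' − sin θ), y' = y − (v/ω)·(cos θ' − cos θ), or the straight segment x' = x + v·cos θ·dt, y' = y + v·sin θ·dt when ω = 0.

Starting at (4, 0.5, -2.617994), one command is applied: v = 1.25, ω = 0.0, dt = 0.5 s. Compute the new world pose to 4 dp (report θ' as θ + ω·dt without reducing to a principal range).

(3.4587, 0.1875, -2.6180)

θ' = -2.6180 + 0.0·0.5 = -2.6180
ω = 0 → straight: x' = 4 + 1.25·cos(-2.6180)·0.5 = 3.4587
y' = 0.5 + 1.25·sin(-2.6180)·0.5 = 0.1875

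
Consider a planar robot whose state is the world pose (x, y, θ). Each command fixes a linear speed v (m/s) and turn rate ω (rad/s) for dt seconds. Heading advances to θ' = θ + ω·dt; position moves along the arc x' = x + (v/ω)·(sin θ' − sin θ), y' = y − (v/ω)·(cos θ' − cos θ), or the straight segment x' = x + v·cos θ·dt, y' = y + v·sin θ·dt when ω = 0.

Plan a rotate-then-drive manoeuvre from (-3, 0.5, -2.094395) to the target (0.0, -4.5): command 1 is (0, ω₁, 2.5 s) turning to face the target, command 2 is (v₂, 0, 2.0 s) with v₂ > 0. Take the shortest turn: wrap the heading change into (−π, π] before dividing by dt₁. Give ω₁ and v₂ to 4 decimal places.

ω₁ = 0.4256, v₂ = 2.9155

heading to target = atan2(-4.5−0.5, 0−-3) = -1.0304
Δθ = wrap(-1.0304 − -2.0944) = 1.0640; ω₁ = Δθ/dt₁ = 0.4256
distance = √((0−-3)² + (-4.5−0.5)²) = 5.8310; v₂ = distance/dt₂ = 2.9155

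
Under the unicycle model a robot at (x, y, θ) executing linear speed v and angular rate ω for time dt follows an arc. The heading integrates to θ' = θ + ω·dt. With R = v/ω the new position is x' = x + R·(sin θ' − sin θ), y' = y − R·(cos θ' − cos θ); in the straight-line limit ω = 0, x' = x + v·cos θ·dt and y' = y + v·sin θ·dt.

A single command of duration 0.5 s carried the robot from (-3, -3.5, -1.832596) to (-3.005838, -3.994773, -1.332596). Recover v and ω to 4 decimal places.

v = 1.0000, ω = 1.0000

Δθ = -1.332596 − -1.832596 = 0.500000
ω = Δθ/dt = 0.500000/0.5 = 1.0000
R = −Δy/(cos θ' − cos θ) = 1.0000
v = R·ω = 1.0000·1.0000 = 1.0000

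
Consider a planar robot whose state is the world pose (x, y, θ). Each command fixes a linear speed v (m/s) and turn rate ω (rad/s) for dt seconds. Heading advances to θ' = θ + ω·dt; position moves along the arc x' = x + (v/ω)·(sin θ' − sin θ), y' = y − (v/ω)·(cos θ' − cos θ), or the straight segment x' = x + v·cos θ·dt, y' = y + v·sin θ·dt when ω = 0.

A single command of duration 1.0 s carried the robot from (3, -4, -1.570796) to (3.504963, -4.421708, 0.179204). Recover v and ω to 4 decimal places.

v = 0.7500, ω = 1.7500

Δθ = 0.179204 − -1.570796 = 1.750000
ω = Δθ/dt = 1.750000/1.0 = 1.7500
R = Δx/(sin θ' − sin θ) = 0.4286
v = R·ω = 0.4286·1.7500 = 0.7500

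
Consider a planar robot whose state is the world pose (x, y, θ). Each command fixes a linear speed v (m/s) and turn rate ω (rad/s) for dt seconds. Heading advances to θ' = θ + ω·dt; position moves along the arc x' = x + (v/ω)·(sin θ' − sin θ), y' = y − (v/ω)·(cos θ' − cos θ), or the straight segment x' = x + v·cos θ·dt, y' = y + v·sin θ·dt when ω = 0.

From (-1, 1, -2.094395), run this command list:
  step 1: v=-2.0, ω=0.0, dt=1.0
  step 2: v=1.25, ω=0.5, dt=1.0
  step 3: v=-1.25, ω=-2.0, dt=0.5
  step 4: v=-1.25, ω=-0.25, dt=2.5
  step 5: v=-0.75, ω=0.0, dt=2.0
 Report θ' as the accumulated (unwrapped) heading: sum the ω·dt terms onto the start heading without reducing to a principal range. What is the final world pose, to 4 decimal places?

step 1: θ'=-2.0944 (straight) → pose (0.0000, 2.7321, -2.0944)
step 2: θ'=-1.5944 (R=2.5000) → pose (-0.3342, 1.5410, -1.5944)
step 3: θ'=-2.5944 (R=0.6250) → pose (-0.0346, 2.0600, -2.5944)
step 4: θ'=-3.2194 (R=5.0000) → pose (2.9555, 2.7750, -3.2194)
step 5: θ'=-3.2194 (straight) → pose (4.4510, 2.6584, -3.2194)

(4.4510, 2.6584, -3.2194)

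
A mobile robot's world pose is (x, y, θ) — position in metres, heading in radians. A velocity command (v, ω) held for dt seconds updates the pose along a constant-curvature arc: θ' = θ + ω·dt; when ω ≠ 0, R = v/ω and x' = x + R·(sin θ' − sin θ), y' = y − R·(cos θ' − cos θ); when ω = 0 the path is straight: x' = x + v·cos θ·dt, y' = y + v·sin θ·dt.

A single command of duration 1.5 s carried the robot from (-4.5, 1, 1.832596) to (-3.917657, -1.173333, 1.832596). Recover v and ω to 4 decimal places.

v = -1.5000, ω = 0.0000

Δθ = 1.832596 − 1.832596 = 0.000000
ω = Δθ/dt = 0.000000/1.5 = 0.0000
ω = 0 → v = (Δx·cos θ + Δy·sin θ)/dt = -1.5000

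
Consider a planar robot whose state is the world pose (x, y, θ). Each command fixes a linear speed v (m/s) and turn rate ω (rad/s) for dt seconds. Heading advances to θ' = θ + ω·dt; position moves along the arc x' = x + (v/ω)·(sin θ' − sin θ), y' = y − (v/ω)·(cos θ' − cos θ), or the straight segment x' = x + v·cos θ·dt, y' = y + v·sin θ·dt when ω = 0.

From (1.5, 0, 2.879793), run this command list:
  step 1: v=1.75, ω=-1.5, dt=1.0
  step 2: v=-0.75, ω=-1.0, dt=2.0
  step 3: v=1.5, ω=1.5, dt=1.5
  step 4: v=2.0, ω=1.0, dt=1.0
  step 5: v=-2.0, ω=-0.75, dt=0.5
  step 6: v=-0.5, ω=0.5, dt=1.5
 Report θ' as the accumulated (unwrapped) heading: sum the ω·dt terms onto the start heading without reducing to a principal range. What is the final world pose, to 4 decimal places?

(1.4462, 2.3803, 3.0048)

step 1: θ'=1.3798 (R=-1.1667) → pose (0.6565, 1.3484, 1.3798)
step 2: θ'=-0.6202 (R=0.7500) → pose (-0.5158, 0.8805, -0.6202)
step 3: θ'=1.6298 (R=1.0000) → pose (1.0637, 1.7532, 1.6298)
step 4: θ'=2.6298 (R=2.0000) → pose (0.0467, 3.3790, 2.6298)
step 5: θ'=2.2548 (R=2.6667) → pose (0.8075, 2.7391, 2.2548)
step 6: θ'=3.0048 (R=-1.0000) → pose (1.4462, 2.3803, 3.0048)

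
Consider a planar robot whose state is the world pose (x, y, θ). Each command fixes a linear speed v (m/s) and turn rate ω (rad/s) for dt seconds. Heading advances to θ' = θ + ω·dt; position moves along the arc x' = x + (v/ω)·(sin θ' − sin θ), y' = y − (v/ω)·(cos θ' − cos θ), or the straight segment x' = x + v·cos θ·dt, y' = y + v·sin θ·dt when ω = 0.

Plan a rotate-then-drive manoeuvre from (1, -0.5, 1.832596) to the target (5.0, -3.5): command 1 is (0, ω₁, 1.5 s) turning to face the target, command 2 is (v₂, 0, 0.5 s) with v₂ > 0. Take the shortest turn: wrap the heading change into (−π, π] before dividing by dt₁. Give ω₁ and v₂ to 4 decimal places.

ω₁ = -1.6507, v₂ = 10.0000

heading to target = atan2(-3.5−-0.5, 5−1) = -0.6435
Δθ = wrap(-0.6435 − 1.8326) = -2.4761; ω₁ = Δθ/dt₁ = -1.6507
distance = √((5−1)² + (-3.5−-0.5)²) = 5.0000; v₂ = distance/dt₂ = 10.0000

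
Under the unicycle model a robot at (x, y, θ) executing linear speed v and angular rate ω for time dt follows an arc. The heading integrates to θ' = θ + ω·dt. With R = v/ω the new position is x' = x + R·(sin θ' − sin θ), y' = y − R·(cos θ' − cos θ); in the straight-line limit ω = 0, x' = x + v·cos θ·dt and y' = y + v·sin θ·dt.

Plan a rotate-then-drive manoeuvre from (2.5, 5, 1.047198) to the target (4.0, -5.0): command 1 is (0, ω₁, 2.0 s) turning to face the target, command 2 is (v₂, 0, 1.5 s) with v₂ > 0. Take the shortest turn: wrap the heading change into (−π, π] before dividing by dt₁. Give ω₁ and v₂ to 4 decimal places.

heading to target = atan2(-5−5, 4−2.5) = -1.4219
Δθ = wrap(-1.4219 − 1.0472) = -2.4691; ω₁ = Δθ/dt₁ = -1.2346
distance = √((4−2.5)² + (-5−5)²) = 10.1119; v₂ = distance/dt₂ = 6.7412

ω₁ = -1.2346, v₂ = 6.7412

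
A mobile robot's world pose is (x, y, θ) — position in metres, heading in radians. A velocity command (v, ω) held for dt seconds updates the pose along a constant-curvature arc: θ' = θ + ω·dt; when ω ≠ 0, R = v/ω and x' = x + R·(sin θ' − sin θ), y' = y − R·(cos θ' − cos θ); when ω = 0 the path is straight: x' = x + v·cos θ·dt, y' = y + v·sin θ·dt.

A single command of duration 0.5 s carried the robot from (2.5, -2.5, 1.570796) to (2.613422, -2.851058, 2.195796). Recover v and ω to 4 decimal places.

Δθ = 2.195796 − 1.570796 = 0.625000
ω = Δθ/dt = 0.625000/0.5 = 1.2500
R = −Δy/(cos θ' − cos θ) = -0.6000
v = R·ω = -0.6000·1.2500 = -0.7500

v = -0.7500, ω = 1.2500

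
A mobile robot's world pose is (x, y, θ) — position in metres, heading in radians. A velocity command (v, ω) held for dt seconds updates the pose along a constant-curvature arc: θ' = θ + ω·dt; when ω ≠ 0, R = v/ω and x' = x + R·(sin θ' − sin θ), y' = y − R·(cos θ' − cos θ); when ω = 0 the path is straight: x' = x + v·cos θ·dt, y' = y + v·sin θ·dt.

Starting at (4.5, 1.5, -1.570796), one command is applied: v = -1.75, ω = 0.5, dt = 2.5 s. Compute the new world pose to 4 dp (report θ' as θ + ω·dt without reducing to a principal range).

(2.1036, 4.8214, -0.3208)

θ' = -1.5708 + 0.5·2.5 = -0.3208
R = v/ω = -1.75/0.5 = -3.5000
x' = 4.5 + -3.5000·(sin -0.3208 − sin -1.5708) = 2.1036
y' = 1.5 − -3.5000·(cos -0.3208 − cos -1.5708) = 4.8214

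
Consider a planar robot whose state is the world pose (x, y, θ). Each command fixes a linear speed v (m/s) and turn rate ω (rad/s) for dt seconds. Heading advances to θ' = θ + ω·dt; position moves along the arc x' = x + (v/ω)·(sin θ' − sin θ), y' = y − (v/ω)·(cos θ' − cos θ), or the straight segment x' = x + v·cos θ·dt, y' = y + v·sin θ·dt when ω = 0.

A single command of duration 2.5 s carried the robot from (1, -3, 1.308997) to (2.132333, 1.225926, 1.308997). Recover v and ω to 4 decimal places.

v = 1.7500, ω = 0.0000

Δθ = 1.308997 − 1.308997 = 0.000000
ω = Δθ/dt = 0.000000/2.5 = 0.0000
ω = 0 → v = (Δx·cos θ + Δy·sin θ)/dt = 1.7500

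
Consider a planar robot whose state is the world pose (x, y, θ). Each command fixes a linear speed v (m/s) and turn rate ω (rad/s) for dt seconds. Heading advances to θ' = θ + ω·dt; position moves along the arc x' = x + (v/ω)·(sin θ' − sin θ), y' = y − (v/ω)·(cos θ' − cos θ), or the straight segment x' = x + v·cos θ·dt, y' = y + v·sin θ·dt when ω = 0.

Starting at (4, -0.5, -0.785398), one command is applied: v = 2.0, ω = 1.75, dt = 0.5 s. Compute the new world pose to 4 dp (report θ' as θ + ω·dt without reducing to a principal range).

(4.9104, -0.8302, 0.0896)

θ' = -0.7854 + 1.75·0.5 = 0.0896
R = v/ω = 2.0/1.75 = 1.1429
x' = 4 + 1.1429·(sin 0.0896 − sin -0.7854) = 4.9104
y' = -0.5 − 1.1429·(cos 0.0896 − cos -0.7854) = -0.8302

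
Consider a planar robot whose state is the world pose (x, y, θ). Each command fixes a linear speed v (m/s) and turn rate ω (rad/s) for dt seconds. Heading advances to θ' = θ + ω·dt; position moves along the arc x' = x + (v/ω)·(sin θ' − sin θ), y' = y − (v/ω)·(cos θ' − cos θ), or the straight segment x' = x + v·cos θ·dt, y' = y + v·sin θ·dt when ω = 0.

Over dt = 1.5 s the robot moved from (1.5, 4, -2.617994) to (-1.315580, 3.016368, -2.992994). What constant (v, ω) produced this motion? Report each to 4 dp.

Δθ = -2.992994 − -2.617994 = -0.375000
ω = Δθ/dt = -0.375000/1.5 = -0.2500
R = Δx/(sin θ' − sin θ) = -8.0000
v = R·ω = -8.0000·-0.2500 = 2.0000

v = 2.0000, ω = -0.2500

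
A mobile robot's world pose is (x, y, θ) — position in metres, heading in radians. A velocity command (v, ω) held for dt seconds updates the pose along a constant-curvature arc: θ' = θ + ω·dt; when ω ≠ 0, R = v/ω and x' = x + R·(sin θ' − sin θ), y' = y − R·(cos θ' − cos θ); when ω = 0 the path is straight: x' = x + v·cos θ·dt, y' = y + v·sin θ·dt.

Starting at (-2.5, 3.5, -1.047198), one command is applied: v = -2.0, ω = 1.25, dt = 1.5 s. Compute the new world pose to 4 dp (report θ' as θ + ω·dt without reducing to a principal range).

θ' = -1.0472 + 1.25·1.5 = 0.8278
R = v/ω = -2.0/1.25 = -1.6000
x' = -2.5 + -1.6000·(sin 0.8278 − sin -1.0472) = -5.0640
y' = 3.5 − -1.6000·(cos 0.8278 − cos -1.0472) = 3.7824

(-5.0640, 3.7824, 0.8278)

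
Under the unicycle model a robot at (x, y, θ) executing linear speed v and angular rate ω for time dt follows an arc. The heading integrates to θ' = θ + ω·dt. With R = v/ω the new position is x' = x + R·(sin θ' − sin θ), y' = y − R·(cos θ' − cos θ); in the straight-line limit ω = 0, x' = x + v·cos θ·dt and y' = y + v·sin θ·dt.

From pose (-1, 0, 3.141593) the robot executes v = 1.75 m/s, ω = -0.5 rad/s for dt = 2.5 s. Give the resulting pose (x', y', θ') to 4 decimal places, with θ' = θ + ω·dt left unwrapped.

θ' = 3.1416 + -0.5·2.5 = 1.8916
R = v/ω = 1.75/-0.5 = -3.5000
x' = -1 + -3.5000·(sin 1.8916 − sin 3.1416) = -4.3214
y' = 0 − -3.5000·(cos 1.8916 − cos 3.1416) = 2.3964

(-4.3214, 2.3964, 1.8916)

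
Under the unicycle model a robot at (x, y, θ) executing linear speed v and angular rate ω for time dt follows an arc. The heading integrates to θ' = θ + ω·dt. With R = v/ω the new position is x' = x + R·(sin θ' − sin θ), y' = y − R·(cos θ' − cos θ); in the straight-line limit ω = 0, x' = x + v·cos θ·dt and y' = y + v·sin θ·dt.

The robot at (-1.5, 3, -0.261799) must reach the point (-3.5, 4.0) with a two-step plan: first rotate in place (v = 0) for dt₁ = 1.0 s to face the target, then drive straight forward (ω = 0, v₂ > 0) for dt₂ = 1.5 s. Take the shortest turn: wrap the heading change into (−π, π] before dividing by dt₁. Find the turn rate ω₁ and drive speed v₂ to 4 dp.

heading to target = atan2(4−3, -3.5−-1.5) = 2.6779
Δθ = wrap(2.6779 − -0.2618) = 2.9397; ω₁ = Δθ/dt₁ = 2.9397
distance = √((-3.5−-1.5)² + (4−3)²) = 2.2361; v₂ = distance/dt₂ = 1.4907

ω₁ = 2.9397, v₂ = 1.4907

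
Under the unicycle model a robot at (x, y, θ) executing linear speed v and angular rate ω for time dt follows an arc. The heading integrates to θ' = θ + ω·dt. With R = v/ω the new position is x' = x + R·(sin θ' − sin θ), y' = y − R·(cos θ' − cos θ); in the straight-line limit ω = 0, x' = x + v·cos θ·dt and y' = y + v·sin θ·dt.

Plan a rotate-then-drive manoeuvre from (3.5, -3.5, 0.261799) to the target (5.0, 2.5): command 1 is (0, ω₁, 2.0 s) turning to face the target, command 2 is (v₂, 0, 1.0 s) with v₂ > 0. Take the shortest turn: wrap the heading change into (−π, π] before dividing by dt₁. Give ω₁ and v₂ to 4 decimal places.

ω₁ = 0.5320, v₂ = 6.1847

heading to target = atan2(2.5−-3.5, 5−3.5) = 1.3258
Δθ = wrap(1.3258 − 0.2618) = 1.0640; ω₁ = Δθ/dt₁ = 0.5320
distance = √((5−3.5)² + (2.5−-3.5)²) = 6.1847; v₂ = distance/dt₂ = 6.1847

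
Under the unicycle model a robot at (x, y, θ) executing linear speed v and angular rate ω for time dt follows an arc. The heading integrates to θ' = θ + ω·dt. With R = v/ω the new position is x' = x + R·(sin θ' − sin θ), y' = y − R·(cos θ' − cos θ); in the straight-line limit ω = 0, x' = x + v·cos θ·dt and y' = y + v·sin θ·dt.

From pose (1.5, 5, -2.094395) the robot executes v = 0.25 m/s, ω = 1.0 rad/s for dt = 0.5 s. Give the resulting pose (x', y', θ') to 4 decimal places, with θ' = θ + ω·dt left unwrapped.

(1.4666, 4.8809, -1.5944)

θ' = -2.0944 + 1.0·0.5 = -1.5944
R = v/ω = 0.25/1.0 = 0.2500
x' = 1.5 + 0.2500·(sin -1.5944 − sin -2.0944) = 1.4666
y' = 5 − 0.2500·(cos -1.5944 − cos -2.0944) = 4.8809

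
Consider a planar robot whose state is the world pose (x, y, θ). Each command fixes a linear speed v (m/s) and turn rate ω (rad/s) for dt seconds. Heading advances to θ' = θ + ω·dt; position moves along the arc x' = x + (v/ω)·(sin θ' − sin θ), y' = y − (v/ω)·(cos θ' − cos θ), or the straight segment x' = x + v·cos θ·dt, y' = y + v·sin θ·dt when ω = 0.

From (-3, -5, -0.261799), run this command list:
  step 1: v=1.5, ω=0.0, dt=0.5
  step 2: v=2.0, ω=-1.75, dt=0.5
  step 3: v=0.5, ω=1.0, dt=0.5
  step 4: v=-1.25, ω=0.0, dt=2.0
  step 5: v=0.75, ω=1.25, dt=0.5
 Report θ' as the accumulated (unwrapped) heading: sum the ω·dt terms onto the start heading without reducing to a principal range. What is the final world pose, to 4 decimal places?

(-3.0384, -4.6402, -0.0118)

step 1: θ'=-0.2618 (straight) → pose (-2.2756, -5.1941, -0.2618)
step 2: θ'=-1.1368 (R=-1.1429) → pose (-1.5344, -5.8175, -1.1368)
step 3: θ'=-0.6368 (R=0.5000) → pose (-1.3781, -6.0092, -0.6368)
step 4: θ'=-0.6368 (straight) → pose (-3.3881, -4.5226, -0.6368)
step 5: θ'=-0.0118 (R=0.6000) → pose (-3.0384, -4.6402, -0.0118)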